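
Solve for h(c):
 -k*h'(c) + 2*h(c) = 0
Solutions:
 h(c) = C1*exp(2*c/k)


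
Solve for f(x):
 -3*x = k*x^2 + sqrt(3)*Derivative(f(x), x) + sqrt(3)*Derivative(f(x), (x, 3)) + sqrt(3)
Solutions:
 f(x) = C1 + C2*sin(x) + C3*cos(x) - sqrt(3)*k*x^3/9 + 2*sqrt(3)*k*x/3 - sqrt(3)*x^2/2 - x


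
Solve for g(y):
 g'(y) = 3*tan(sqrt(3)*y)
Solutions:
 g(y) = C1 - sqrt(3)*log(cos(sqrt(3)*y))


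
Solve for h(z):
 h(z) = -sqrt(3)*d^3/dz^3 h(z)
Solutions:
 h(z) = C3*exp(-3^(5/6)*z/3) + (C1*sin(3^(1/3)*z/2) + C2*cos(3^(1/3)*z/2))*exp(3^(5/6)*z/6)


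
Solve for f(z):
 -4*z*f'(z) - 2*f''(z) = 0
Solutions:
 f(z) = C1 + C2*erf(z)


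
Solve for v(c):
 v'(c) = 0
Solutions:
 v(c) = C1


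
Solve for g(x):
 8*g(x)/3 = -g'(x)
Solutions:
 g(x) = C1*exp(-8*x/3)


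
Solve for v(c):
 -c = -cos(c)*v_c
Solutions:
 v(c) = C1 + Integral(c/cos(c), c)


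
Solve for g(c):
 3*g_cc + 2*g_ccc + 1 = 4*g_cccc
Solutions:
 g(c) = C1 + C2*c + C3*exp(c*(1 - sqrt(13))/4) + C4*exp(c*(1 + sqrt(13))/4) - c^2/6


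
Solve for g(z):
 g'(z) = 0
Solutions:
 g(z) = C1


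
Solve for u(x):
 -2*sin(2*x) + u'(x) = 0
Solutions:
 u(x) = C1 - cos(2*x)


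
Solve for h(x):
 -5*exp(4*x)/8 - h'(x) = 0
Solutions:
 h(x) = C1 - 5*exp(4*x)/32


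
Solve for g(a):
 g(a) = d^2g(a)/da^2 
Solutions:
 g(a) = C1*exp(-a) + C2*exp(a)


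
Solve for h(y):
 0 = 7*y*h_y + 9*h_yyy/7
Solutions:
 h(y) = C1 + Integral(C2*airyai(-3^(1/3)*7^(2/3)*y/3) + C3*airybi(-3^(1/3)*7^(2/3)*y/3), y)


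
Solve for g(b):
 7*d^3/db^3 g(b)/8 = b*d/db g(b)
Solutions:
 g(b) = C1 + Integral(C2*airyai(2*7^(2/3)*b/7) + C3*airybi(2*7^(2/3)*b/7), b)


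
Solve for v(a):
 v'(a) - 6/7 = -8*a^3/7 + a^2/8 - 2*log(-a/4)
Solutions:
 v(a) = C1 - 2*a^4/7 + a^3/24 - 2*a*log(-a) + a*(4*log(2) + 20/7)


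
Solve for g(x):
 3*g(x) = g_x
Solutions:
 g(x) = C1*exp(3*x)


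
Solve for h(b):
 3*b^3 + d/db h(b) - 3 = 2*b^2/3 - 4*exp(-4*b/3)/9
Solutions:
 h(b) = C1 - 3*b^4/4 + 2*b^3/9 + 3*b + exp(-4*b/3)/3


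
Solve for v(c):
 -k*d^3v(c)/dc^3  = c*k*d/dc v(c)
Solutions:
 v(c) = C1 + Integral(C2*airyai(-c) + C3*airybi(-c), c)


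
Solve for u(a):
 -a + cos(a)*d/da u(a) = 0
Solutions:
 u(a) = C1 + Integral(a/cos(a), a)


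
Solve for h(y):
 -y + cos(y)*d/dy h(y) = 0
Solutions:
 h(y) = C1 + Integral(y/cos(y), y)


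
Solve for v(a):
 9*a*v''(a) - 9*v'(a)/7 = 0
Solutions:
 v(a) = C1 + C2*a^(8/7)


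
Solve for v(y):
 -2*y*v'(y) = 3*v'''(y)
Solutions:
 v(y) = C1 + Integral(C2*airyai(-2^(1/3)*3^(2/3)*y/3) + C3*airybi(-2^(1/3)*3^(2/3)*y/3), y)


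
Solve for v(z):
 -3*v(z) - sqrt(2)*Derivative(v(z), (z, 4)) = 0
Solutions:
 v(z) = (C1*sin(2^(3/8)*3^(1/4)*z/2) + C2*cos(2^(3/8)*3^(1/4)*z/2))*exp(-2^(3/8)*3^(1/4)*z/2) + (C3*sin(2^(3/8)*3^(1/4)*z/2) + C4*cos(2^(3/8)*3^(1/4)*z/2))*exp(2^(3/8)*3^(1/4)*z/2)


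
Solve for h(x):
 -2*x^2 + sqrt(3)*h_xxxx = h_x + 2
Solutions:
 h(x) = C1 + C4*exp(3^(5/6)*x/3) - 2*x^3/3 - 2*x + (C2*sin(3^(1/3)*x/2) + C3*cos(3^(1/3)*x/2))*exp(-3^(5/6)*x/6)


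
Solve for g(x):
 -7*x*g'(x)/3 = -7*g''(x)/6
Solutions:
 g(x) = C1 + C2*erfi(x)


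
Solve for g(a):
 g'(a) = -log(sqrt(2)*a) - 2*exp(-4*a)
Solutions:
 g(a) = C1 - a*log(a) + a*(1 - log(2)/2) + exp(-4*a)/2


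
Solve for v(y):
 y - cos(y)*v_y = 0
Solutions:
 v(y) = C1 + Integral(y/cos(y), y)


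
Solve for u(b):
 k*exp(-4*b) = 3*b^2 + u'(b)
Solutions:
 u(b) = C1 - b^3 - k*exp(-4*b)/4


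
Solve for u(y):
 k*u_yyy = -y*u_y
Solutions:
 u(y) = C1 + Integral(C2*airyai(y*(-1/k)^(1/3)) + C3*airybi(y*(-1/k)^(1/3)), y)


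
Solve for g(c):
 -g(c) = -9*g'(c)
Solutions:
 g(c) = C1*exp(c/9)


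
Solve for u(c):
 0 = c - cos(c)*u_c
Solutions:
 u(c) = C1 + Integral(c/cos(c), c)


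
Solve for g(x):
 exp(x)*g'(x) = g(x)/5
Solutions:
 g(x) = C1*exp(-exp(-x)/5)


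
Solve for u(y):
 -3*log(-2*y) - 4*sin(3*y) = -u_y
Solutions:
 u(y) = C1 + 3*y*log(-y) - 3*y + 3*y*log(2) - 4*cos(3*y)/3


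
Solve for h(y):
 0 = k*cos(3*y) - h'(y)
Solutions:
 h(y) = C1 + k*sin(3*y)/3


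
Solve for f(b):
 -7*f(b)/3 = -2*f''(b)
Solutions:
 f(b) = C1*exp(-sqrt(42)*b/6) + C2*exp(sqrt(42)*b/6)


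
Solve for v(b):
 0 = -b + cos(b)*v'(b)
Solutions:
 v(b) = C1 + Integral(b/cos(b), b)


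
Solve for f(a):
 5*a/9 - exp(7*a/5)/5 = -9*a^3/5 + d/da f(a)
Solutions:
 f(a) = C1 + 9*a^4/20 + 5*a^2/18 - exp(7*a/5)/7


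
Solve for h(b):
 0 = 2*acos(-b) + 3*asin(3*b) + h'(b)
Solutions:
 h(b) = C1 - 2*b*acos(-b) - 3*b*asin(3*b) - sqrt(1 - 9*b^2) - 2*sqrt(1 - b^2)


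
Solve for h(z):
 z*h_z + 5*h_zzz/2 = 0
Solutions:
 h(z) = C1 + Integral(C2*airyai(-2^(1/3)*5^(2/3)*z/5) + C3*airybi(-2^(1/3)*5^(2/3)*z/5), z)


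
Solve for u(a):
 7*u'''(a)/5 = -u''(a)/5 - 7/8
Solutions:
 u(a) = C1 + C2*a + C3*exp(-a/7) - 35*a^2/16


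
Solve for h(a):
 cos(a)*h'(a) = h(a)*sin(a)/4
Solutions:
 h(a) = C1/cos(a)^(1/4)


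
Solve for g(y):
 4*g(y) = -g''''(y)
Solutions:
 g(y) = (C1*sin(y) + C2*cos(y))*exp(-y) + (C3*sin(y) + C4*cos(y))*exp(y)


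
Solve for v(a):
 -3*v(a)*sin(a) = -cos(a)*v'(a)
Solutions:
 v(a) = C1/cos(a)^3


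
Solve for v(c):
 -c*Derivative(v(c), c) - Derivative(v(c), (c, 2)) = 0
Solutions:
 v(c) = C1 + C2*erf(sqrt(2)*c/2)


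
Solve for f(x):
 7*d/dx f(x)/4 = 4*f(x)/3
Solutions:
 f(x) = C1*exp(16*x/21)


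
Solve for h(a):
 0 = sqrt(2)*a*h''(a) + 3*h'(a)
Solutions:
 h(a) = C1 + C2*a^(1 - 3*sqrt(2)/2)


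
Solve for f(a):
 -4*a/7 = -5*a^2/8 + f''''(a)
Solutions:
 f(a) = C1 + C2*a + C3*a^2 + C4*a^3 + a^6/576 - a^5/210


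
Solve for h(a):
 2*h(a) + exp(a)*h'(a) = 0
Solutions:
 h(a) = C1*exp(2*exp(-a))


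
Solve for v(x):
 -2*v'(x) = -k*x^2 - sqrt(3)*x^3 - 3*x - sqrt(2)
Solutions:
 v(x) = C1 + k*x^3/6 + sqrt(3)*x^4/8 + 3*x^2/4 + sqrt(2)*x/2


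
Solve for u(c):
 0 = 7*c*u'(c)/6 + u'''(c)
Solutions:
 u(c) = C1 + Integral(C2*airyai(-6^(2/3)*7^(1/3)*c/6) + C3*airybi(-6^(2/3)*7^(1/3)*c/6), c)


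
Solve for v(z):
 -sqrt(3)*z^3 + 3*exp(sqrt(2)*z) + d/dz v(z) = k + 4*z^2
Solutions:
 v(z) = C1 + k*z + sqrt(3)*z^4/4 + 4*z^3/3 - 3*sqrt(2)*exp(sqrt(2)*z)/2


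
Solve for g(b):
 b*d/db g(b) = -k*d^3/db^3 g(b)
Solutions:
 g(b) = C1 + Integral(C2*airyai(b*(-1/k)^(1/3)) + C3*airybi(b*(-1/k)^(1/3)), b)


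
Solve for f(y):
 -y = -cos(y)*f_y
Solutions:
 f(y) = C1 + Integral(y/cos(y), y)


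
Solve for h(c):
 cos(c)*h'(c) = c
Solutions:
 h(c) = C1 + Integral(c/cos(c), c)


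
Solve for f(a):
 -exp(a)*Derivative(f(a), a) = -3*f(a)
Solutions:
 f(a) = C1*exp(-3*exp(-a))


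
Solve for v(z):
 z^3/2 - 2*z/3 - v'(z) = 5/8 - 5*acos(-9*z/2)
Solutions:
 v(z) = C1 + z^4/8 - z^2/3 + 5*z*acos(-9*z/2) - 5*z/8 + 5*sqrt(4 - 81*z^2)/9


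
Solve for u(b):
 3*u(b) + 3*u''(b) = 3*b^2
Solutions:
 u(b) = C1*sin(b) + C2*cos(b) + b^2 - 2


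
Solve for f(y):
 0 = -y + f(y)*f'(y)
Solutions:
 f(y) = -sqrt(C1 + y^2)
 f(y) = sqrt(C1 + y^2)


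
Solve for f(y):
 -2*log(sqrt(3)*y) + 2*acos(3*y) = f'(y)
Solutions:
 f(y) = C1 - 2*y*log(y) + 2*y*acos(3*y) - y*log(3) + 2*y - 2*sqrt(1 - 9*y^2)/3


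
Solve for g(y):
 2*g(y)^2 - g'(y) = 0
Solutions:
 g(y) = -1/(C1 + 2*y)


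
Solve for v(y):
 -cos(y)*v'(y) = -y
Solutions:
 v(y) = C1 + Integral(y/cos(y), y)


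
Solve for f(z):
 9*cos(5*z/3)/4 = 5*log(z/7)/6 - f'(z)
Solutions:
 f(z) = C1 + 5*z*log(z)/6 - 5*z*log(7)/6 - 5*z/6 - 27*sin(5*z/3)/20


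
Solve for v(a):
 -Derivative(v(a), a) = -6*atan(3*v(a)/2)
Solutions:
 Integral(1/atan(3*_y/2), (_y, v(a))) = C1 + 6*a


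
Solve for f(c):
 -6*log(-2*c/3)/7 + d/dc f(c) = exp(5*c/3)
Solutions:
 f(c) = C1 + 6*c*log(-c)/7 + 6*c*(-log(3) - 1 + log(2))/7 + 3*exp(5*c/3)/5


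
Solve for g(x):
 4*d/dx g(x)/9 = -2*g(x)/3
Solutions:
 g(x) = C1*exp(-3*x/2)


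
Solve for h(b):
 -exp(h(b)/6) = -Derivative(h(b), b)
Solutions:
 h(b) = 6*log(-1/(C1 + b)) + 6*log(6)


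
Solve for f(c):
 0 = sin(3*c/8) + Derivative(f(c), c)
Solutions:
 f(c) = C1 + 8*cos(3*c/8)/3


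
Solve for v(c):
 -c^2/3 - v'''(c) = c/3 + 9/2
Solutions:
 v(c) = C1 + C2*c + C3*c^2 - c^5/180 - c^4/72 - 3*c^3/4


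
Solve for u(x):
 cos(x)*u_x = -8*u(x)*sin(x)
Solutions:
 u(x) = C1*cos(x)^8


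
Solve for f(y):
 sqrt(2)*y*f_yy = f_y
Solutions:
 f(y) = C1 + C2*y^(sqrt(2)/2 + 1)


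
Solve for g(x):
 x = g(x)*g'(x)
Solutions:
 g(x) = -sqrt(C1 + x^2)
 g(x) = sqrt(C1 + x^2)


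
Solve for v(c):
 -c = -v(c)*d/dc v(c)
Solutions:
 v(c) = -sqrt(C1 + c^2)
 v(c) = sqrt(C1 + c^2)


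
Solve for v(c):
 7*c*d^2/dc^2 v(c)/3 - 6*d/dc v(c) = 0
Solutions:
 v(c) = C1 + C2*c^(25/7)


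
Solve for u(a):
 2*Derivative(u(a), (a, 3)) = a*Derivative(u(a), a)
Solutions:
 u(a) = C1 + Integral(C2*airyai(2^(2/3)*a/2) + C3*airybi(2^(2/3)*a/2), a)


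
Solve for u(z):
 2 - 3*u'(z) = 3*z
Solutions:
 u(z) = C1 - z^2/2 + 2*z/3


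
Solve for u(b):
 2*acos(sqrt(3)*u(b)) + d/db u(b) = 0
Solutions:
 Integral(1/acos(sqrt(3)*_y), (_y, u(b))) = C1 - 2*b


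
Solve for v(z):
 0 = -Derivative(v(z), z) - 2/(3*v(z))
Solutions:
 v(z) = -sqrt(C1 - 12*z)/3
 v(z) = sqrt(C1 - 12*z)/3


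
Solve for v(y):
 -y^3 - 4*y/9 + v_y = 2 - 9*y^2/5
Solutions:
 v(y) = C1 + y^4/4 - 3*y^3/5 + 2*y^2/9 + 2*y


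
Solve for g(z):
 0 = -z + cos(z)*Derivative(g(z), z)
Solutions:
 g(z) = C1 + Integral(z/cos(z), z)


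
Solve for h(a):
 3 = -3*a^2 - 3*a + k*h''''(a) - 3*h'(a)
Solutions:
 h(a) = C1 + C2*exp(3^(1/3)*a*(1/k)^(1/3)) + C3*exp(a*(-3^(1/3) + 3^(5/6)*I)*(1/k)^(1/3)/2) + C4*exp(-a*(3^(1/3) + 3^(5/6)*I)*(1/k)^(1/3)/2) - a^3/3 - a^2/2 - a


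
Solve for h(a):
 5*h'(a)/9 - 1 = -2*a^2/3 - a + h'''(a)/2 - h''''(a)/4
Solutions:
 h(a) = C1 + C2*exp(a*(2*2^(2/3)/(sqrt(105) + 11)^(1/3) + 2^(1/3)*(sqrt(105) + 11)^(1/3) + 4)/6)*sin(2^(1/3)*sqrt(3)*a*(-(sqrt(105) + 11)^(1/3) + 2*2^(1/3)/(sqrt(105) + 11)^(1/3))/6) + C3*exp(a*(2*2^(2/3)/(sqrt(105) + 11)^(1/3) + 2^(1/3)*(sqrt(105) + 11)^(1/3) + 4)/6)*cos(2^(1/3)*sqrt(3)*a*(-(sqrt(105) + 11)^(1/3) + 2*2^(1/3)/(sqrt(105) + 11)^(1/3))/6) + C4*exp(a*(-2^(1/3)*(sqrt(105) + 11)^(1/3) - 2*2^(2/3)/(sqrt(105) + 11)^(1/3) + 2)/3) - 2*a^3/5 - 9*a^2/10 - 9*a/25


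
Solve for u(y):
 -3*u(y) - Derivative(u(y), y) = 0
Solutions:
 u(y) = C1*exp(-3*y)


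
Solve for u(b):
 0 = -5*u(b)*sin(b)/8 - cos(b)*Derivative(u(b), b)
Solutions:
 u(b) = C1*cos(b)^(5/8)


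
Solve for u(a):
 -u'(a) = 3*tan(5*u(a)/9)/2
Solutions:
 u(a) = -9*asin(C1*exp(-5*a/6))/5 + 9*pi/5
 u(a) = 9*asin(C1*exp(-5*a/6))/5


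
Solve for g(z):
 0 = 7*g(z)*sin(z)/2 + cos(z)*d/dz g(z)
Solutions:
 g(z) = C1*cos(z)^(7/2)


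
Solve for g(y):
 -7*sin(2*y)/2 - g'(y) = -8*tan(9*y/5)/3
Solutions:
 g(y) = C1 - 40*log(cos(9*y/5))/27 + 7*cos(2*y)/4


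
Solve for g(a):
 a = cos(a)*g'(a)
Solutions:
 g(a) = C1 + Integral(a/cos(a), a)


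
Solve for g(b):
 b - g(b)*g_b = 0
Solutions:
 g(b) = -sqrt(C1 + b^2)
 g(b) = sqrt(C1 + b^2)


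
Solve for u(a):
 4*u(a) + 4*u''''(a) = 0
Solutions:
 u(a) = (C1*sin(sqrt(2)*a/2) + C2*cos(sqrt(2)*a/2))*exp(-sqrt(2)*a/2) + (C3*sin(sqrt(2)*a/2) + C4*cos(sqrt(2)*a/2))*exp(sqrt(2)*a/2)


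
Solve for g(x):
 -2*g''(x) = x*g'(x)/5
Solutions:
 g(x) = C1 + C2*erf(sqrt(5)*x/10)


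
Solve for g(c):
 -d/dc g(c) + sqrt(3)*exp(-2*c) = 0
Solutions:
 g(c) = C1 - sqrt(3)*exp(-2*c)/2


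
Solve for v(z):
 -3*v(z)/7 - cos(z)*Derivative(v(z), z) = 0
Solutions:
 v(z) = C1*(sin(z) - 1)^(3/14)/(sin(z) + 1)^(3/14)


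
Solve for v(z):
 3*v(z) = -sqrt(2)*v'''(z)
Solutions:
 v(z) = C3*exp(-2^(5/6)*3^(1/3)*z/2) + (C1*sin(6^(5/6)*z/4) + C2*cos(6^(5/6)*z/4))*exp(2^(5/6)*3^(1/3)*z/4)


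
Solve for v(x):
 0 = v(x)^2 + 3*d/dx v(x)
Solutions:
 v(x) = 3/(C1 + x)


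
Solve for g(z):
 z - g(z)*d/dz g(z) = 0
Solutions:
 g(z) = -sqrt(C1 + z^2)
 g(z) = sqrt(C1 + z^2)


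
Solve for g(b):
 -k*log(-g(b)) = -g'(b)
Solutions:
 -li(-g(b)) = C1 + b*k


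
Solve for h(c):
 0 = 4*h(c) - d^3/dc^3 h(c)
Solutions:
 h(c) = C3*exp(2^(2/3)*c) + (C1*sin(2^(2/3)*sqrt(3)*c/2) + C2*cos(2^(2/3)*sqrt(3)*c/2))*exp(-2^(2/3)*c/2)


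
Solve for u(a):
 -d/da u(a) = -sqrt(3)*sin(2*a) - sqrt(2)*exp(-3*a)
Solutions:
 u(a) = C1 - sqrt(3)*cos(2*a)/2 - sqrt(2)*exp(-3*a)/3


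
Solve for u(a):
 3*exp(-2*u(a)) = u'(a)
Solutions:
 u(a) = log(-sqrt(C1 + 6*a))
 u(a) = log(C1 + 6*a)/2


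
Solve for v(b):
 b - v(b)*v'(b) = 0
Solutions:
 v(b) = -sqrt(C1 + b^2)
 v(b) = sqrt(C1 + b^2)


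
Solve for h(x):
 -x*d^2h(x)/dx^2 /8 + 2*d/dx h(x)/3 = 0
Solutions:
 h(x) = C1 + C2*x^(19/3)


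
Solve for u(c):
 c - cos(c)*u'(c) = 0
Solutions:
 u(c) = C1 + Integral(c/cos(c), c)


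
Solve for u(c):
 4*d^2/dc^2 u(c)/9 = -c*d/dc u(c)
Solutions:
 u(c) = C1 + C2*erf(3*sqrt(2)*c/4)


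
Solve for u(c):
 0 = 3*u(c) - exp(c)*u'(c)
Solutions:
 u(c) = C1*exp(-3*exp(-c))


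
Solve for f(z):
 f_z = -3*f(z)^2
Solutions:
 f(z) = 1/(C1 + 3*z)


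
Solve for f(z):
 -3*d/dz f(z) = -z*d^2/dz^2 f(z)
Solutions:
 f(z) = C1 + C2*z^4


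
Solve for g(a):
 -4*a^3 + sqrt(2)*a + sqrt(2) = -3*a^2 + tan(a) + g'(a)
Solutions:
 g(a) = C1 - a^4 + a^3 + sqrt(2)*a^2/2 + sqrt(2)*a + log(cos(a))


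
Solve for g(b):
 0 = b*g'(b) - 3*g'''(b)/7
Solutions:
 g(b) = C1 + Integral(C2*airyai(3^(2/3)*7^(1/3)*b/3) + C3*airybi(3^(2/3)*7^(1/3)*b/3), b)


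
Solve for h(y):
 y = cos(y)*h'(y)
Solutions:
 h(y) = C1 + Integral(y/cos(y), y)


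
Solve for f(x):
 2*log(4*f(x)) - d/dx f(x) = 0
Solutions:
 -Integral(1/(log(_y) + 2*log(2)), (_y, f(x)))/2 = C1 - x


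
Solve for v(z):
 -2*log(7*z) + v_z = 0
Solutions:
 v(z) = C1 + 2*z*log(z) - 2*z + z*log(49)


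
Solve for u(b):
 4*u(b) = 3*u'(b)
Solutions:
 u(b) = C1*exp(4*b/3)


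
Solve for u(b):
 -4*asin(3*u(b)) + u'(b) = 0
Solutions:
 Integral(1/asin(3*_y), (_y, u(b))) = C1 + 4*b


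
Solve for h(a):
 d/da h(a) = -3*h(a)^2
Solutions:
 h(a) = 1/(C1 + 3*a)


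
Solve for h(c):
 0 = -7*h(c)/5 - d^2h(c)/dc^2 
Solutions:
 h(c) = C1*sin(sqrt(35)*c/5) + C2*cos(sqrt(35)*c/5)


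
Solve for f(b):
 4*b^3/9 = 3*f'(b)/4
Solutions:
 f(b) = C1 + 4*b^4/27


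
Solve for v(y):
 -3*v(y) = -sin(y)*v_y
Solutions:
 v(y) = C1*(cos(y) - 1)^(3/2)/(cos(y) + 1)^(3/2)


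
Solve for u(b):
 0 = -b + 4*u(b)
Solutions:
 u(b) = b/4


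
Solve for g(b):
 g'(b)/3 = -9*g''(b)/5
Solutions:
 g(b) = C1 + C2*exp(-5*b/27)


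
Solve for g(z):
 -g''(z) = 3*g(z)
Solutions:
 g(z) = C1*sin(sqrt(3)*z) + C2*cos(sqrt(3)*z)


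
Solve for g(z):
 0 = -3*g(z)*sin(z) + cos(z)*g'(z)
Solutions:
 g(z) = C1/cos(z)^3


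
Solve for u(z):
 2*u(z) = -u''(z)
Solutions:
 u(z) = C1*sin(sqrt(2)*z) + C2*cos(sqrt(2)*z)


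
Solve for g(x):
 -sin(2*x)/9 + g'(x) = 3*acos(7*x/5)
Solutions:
 g(x) = C1 + 3*x*acos(7*x/5) - 3*sqrt(25 - 49*x^2)/7 - cos(2*x)/18


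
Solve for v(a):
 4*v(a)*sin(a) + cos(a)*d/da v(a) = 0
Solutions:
 v(a) = C1*cos(a)^4


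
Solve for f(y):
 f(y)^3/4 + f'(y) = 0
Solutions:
 f(y) = -sqrt(2)*sqrt(-1/(C1 - y))
 f(y) = sqrt(2)*sqrt(-1/(C1 - y))


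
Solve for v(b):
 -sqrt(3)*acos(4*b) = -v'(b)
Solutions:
 v(b) = C1 + sqrt(3)*(b*acos(4*b) - sqrt(1 - 16*b^2)/4)


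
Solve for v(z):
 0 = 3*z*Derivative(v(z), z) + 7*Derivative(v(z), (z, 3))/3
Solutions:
 v(z) = C1 + Integral(C2*airyai(-21^(2/3)*z/7) + C3*airybi(-21^(2/3)*z/7), z)


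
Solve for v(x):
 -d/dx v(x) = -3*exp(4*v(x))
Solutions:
 v(x) = log(-(-1/(C1 + 12*x))^(1/4))
 v(x) = log(-1/(C1 + 12*x))/4
 v(x) = log(-I*(-1/(C1 + 12*x))^(1/4))
 v(x) = log(I*(-1/(C1 + 12*x))^(1/4))


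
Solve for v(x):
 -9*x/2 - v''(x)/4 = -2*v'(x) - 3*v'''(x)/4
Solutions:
 v(x) = C1 + 9*x^2/8 + 9*x/32 + (C2*sin(sqrt(95)*x/6) + C3*cos(sqrt(95)*x/6))*exp(x/6)


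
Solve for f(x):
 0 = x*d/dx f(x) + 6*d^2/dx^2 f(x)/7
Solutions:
 f(x) = C1 + C2*erf(sqrt(21)*x/6)


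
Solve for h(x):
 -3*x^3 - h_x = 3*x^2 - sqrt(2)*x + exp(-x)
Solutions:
 h(x) = C1 - 3*x^4/4 - x^3 + sqrt(2)*x^2/2 + exp(-x)


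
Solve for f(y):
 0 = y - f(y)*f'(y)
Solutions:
 f(y) = -sqrt(C1 + y^2)
 f(y) = sqrt(C1 + y^2)


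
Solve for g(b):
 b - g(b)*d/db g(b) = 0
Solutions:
 g(b) = -sqrt(C1 + b^2)
 g(b) = sqrt(C1 + b^2)


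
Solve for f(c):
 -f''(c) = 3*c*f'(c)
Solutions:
 f(c) = C1 + C2*erf(sqrt(6)*c/2)


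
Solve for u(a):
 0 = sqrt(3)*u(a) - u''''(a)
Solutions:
 u(a) = C1*exp(-3^(1/8)*a) + C2*exp(3^(1/8)*a) + C3*sin(3^(1/8)*a) + C4*cos(3^(1/8)*a)


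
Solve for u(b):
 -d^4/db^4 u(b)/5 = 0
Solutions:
 u(b) = C1 + C2*b + C3*b^2 + C4*b^3


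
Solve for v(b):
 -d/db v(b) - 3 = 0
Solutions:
 v(b) = C1 - 3*b


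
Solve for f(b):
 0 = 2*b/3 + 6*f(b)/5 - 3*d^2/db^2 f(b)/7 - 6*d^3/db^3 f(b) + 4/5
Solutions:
 f(b) = C1*exp(-b*(5*5^(1/3)/(42*sqrt(777714) + 37039)^(1/3) + 10 + 5^(2/3)*(42*sqrt(777714) + 37039)^(1/3))/420)*sin(sqrt(3)*5^(1/3)*b*(-5^(1/3)*(42*sqrt(777714) + 37039)^(1/3) + 5/(42*sqrt(777714) + 37039)^(1/3))/420) + C2*exp(-b*(5*5^(1/3)/(42*sqrt(777714) + 37039)^(1/3) + 10 + 5^(2/3)*(42*sqrt(777714) + 37039)^(1/3))/420)*cos(sqrt(3)*5^(1/3)*b*(-5^(1/3)*(42*sqrt(777714) + 37039)^(1/3) + 5/(42*sqrt(777714) + 37039)^(1/3))/420) + C3*exp(b*(-5 + 5*5^(1/3)/(42*sqrt(777714) + 37039)^(1/3) + 5^(2/3)*(42*sqrt(777714) + 37039)^(1/3))/210) - 5*b/9 - 2/3


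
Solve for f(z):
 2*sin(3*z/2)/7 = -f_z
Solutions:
 f(z) = C1 + 4*cos(3*z/2)/21


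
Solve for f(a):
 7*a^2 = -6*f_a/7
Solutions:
 f(a) = C1 - 49*a^3/18


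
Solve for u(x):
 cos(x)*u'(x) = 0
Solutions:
 u(x) = C1


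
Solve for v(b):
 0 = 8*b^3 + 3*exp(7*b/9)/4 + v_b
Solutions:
 v(b) = C1 - 2*b^4 - 27*exp(7*b/9)/28


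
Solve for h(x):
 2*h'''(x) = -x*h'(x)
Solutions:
 h(x) = C1 + Integral(C2*airyai(-2^(2/3)*x/2) + C3*airybi(-2^(2/3)*x/2), x)


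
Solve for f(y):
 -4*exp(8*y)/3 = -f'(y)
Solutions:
 f(y) = C1 + exp(8*y)/6


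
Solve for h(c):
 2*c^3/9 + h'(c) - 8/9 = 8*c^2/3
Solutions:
 h(c) = C1 - c^4/18 + 8*c^3/9 + 8*c/9


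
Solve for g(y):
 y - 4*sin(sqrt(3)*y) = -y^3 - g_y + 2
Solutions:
 g(y) = C1 - y^4/4 - y^2/2 + 2*y - 4*sqrt(3)*cos(sqrt(3)*y)/3


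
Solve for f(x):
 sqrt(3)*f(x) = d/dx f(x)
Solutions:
 f(x) = C1*exp(sqrt(3)*x)


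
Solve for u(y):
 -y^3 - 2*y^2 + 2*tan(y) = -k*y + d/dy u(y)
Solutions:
 u(y) = C1 + k*y^2/2 - y^4/4 - 2*y^3/3 - 2*log(cos(y))


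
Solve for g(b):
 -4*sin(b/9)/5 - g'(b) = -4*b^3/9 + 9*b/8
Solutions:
 g(b) = C1 + b^4/9 - 9*b^2/16 + 36*cos(b/9)/5


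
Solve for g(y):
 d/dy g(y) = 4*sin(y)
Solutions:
 g(y) = C1 - 4*cos(y)


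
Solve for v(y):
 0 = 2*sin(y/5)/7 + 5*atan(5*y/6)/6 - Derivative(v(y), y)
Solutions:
 v(y) = C1 + 5*y*atan(5*y/6)/6 - log(25*y^2 + 36)/2 - 10*cos(y/5)/7


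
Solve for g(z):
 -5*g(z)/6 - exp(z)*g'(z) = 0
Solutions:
 g(z) = C1*exp(5*exp(-z)/6)


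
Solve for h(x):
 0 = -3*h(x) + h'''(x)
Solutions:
 h(x) = C3*exp(3^(1/3)*x) + (C1*sin(3^(5/6)*x/2) + C2*cos(3^(5/6)*x/2))*exp(-3^(1/3)*x/2)


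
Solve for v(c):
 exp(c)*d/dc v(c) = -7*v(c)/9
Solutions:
 v(c) = C1*exp(7*exp(-c)/9)


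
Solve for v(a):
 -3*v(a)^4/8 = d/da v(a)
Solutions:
 v(a) = (-3^(2/3)/3 - 3^(1/6)*I)*(1/(C1 + 3*a))^(1/3)
 v(a) = (-3^(2/3)/3 + 3^(1/6)*I)*(1/(C1 + 3*a))^(1/3)
 v(a) = 2*(1/(C1 + 9*a))^(1/3)


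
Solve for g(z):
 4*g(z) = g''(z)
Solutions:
 g(z) = C1*exp(-2*z) + C2*exp(2*z)


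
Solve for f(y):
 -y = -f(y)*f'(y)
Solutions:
 f(y) = -sqrt(C1 + y^2)
 f(y) = sqrt(C1 + y^2)


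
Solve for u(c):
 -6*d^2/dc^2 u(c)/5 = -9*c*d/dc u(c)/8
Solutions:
 u(c) = C1 + C2*erfi(sqrt(30)*c/8)


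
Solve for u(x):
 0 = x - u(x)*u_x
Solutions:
 u(x) = -sqrt(C1 + x^2)
 u(x) = sqrt(C1 + x^2)


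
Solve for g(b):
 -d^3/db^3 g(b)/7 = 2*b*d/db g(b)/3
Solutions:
 g(b) = C1 + Integral(C2*airyai(-14^(1/3)*3^(2/3)*b/3) + C3*airybi(-14^(1/3)*3^(2/3)*b/3), b)


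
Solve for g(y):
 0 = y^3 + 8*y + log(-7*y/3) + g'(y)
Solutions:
 g(y) = C1 - y^4/4 - 4*y^2 - y*log(-y) + y*(-log(7) + 1 + log(3))


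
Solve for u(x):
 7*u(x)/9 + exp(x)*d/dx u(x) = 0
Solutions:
 u(x) = C1*exp(7*exp(-x)/9)


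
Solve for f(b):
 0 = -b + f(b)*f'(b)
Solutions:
 f(b) = -sqrt(C1 + b^2)
 f(b) = sqrt(C1 + b^2)


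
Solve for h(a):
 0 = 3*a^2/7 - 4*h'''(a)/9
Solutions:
 h(a) = C1 + C2*a + C3*a^2 + 9*a^5/560


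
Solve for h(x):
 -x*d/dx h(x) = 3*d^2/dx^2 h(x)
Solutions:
 h(x) = C1 + C2*erf(sqrt(6)*x/6)


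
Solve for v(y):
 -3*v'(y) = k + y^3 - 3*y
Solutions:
 v(y) = C1 - k*y/3 - y^4/12 + y^2/2


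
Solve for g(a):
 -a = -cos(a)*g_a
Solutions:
 g(a) = C1 + Integral(a/cos(a), a)


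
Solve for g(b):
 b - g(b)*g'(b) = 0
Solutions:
 g(b) = -sqrt(C1 + b^2)
 g(b) = sqrt(C1 + b^2)


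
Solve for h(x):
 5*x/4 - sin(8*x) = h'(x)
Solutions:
 h(x) = C1 + 5*x^2/8 + cos(8*x)/8


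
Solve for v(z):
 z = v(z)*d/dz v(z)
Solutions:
 v(z) = -sqrt(C1 + z^2)
 v(z) = sqrt(C1 + z^2)


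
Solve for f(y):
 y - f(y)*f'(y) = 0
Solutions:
 f(y) = -sqrt(C1 + y^2)
 f(y) = sqrt(C1 + y^2)


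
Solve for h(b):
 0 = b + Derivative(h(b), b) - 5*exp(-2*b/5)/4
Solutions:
 h(b) = C1 - b^2/2 - 25*exp(-2*b/5)/8


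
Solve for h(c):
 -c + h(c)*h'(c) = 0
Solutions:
 h(c) = -sqrt(C1 + c^2)
 h(c) = sqrt(C1 + c^2)


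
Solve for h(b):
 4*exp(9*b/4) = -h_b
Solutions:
 h(b) = C1 - 16*exp(9*b/4)/9


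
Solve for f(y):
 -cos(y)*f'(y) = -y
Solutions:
 f(y) = C1 + Integral(y/cos(y), y)


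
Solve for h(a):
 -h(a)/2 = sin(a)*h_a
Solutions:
 h(a) = C1*(cos(a) + 1)^(1/4)/(cos(a) - 1)^(1/4)


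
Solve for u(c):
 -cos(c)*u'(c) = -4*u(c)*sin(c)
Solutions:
 u(c) = C1/cos(c)^4


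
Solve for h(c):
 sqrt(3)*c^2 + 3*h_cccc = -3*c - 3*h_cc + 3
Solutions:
 h(c) = C1 + C2*c + C3*sin(c) + C4*cos(c) - sqrt(3)*c^4/36 - c^3/6 + c^2*(3 + 2*sqrt(3))/6


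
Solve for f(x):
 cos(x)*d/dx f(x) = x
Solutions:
 f(x) = C1 + Integral(x/cos(x), x)


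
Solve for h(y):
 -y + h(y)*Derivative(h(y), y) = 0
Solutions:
 h(y) = -sqrt(C1 + y^2)
 h(y) = sqrt(C1 + y^2)


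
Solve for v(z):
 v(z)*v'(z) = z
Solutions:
 v(z) = -sqrt(C1 + z^2)
 v(z) = sqrt(C1 + z^2)


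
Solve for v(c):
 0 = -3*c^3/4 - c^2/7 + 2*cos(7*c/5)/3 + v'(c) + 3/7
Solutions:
 v(c) = C1 + 3*c^4/16 + c^3/21 - 3*c/7 - 10*sin(7*c/5)/21


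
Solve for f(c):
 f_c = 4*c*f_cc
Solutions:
 f(c) = C1 + C2*c^(5/4)


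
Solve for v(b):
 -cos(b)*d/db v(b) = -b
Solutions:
 v(b) = C1 + Integral(b/cos(b), b)


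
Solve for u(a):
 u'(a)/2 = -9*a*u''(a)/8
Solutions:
 u(a) = C1 + C2*a^(5/9)


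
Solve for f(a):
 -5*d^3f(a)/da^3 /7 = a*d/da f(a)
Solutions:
 f(a) = C1 + Integral(C2*airyai(-5^(2/3)*7^(1/3)*a/5) + C3*airybi(-5^(2/3)*7^(1/3)*a/5), a)


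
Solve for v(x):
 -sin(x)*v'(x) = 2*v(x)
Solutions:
 v(x) = C1*(cos(x) + 1)/(cos(x) - 1)


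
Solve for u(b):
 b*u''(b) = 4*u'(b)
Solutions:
 u(b) = C1 + C2*b^5


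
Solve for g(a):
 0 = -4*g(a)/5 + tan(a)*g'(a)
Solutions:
 g(a) = C1*sin(a)^(4/5)


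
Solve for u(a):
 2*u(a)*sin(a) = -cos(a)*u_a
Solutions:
 u(a) = C1*cos(a)^2


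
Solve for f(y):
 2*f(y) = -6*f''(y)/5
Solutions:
 f(y) = C1*sin(sqrt(15)*y/3) + C2*cos(sqrt(15)*y/3)


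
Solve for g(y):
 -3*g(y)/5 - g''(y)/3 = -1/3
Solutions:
 g(y) = C1*sin(3*sqrt(5)*y/5) + C2*cos(3*sqrt(5)*y/5) + 5/9


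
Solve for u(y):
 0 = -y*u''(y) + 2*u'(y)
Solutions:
 u(y) = C1 + C2*y^3


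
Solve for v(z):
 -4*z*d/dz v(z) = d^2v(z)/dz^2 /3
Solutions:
 v(z) = C1 + C2*erf(sqrt(6)*z)


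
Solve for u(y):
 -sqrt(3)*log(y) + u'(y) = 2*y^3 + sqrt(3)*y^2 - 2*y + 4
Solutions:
 u(y) = C1 + y^4/2 + sqrt(3)*y^3/3 - y^2 + sqrt(3)*y*log(y) - sqrt(3)*y + 4*y


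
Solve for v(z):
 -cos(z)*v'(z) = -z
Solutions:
 v(z) = C1 + Integral(z/cos(z), z)


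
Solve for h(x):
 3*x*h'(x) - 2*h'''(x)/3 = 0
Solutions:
 h(x) = C1 + Integral(C2*airyai(6^(2/3)*x/2) + C3*airybi(6^(2/3)*x/2), x)


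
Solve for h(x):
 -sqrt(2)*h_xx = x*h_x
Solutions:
 h(x) = C1 + C2*erf(2^(1/4)*x/2)


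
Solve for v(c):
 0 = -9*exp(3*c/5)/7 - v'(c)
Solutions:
 v(c) = C1 - 15*exp(3*c/5)/7


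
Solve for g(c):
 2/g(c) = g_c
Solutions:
 g(c) = -sqrt(C1 + 4*c)
 g(c) = sqrt(C1 + 4*c)


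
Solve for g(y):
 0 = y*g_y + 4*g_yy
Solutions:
 g(y) = C1 + C2*erf(sqrt(2)*y/4)


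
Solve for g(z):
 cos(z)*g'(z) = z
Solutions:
 g(z) = C1 + Integral(z/cos(z), z)


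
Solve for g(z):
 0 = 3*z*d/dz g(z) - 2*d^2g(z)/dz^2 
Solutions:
 g(z) = C1 + C2*erfi(sqrt(3)*z/2)


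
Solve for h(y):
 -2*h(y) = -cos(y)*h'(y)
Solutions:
 h(y) = C1*(sin(y) + 1)/(sin(y) - 1)


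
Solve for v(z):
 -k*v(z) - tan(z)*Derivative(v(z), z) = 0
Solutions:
 v(z) = C1*exp(-k*log(sin(z)))


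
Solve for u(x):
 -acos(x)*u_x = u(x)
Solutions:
 u(x) = C1*exp(-Integral(1/acos(x), x))


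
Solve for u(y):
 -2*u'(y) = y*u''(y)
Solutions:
 u(y) = C1 + C2/y


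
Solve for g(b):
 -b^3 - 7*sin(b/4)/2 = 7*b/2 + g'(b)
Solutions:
 g(b) = C1 - b^4/4 - 7*b^2/4 + 14*cos(b/4)


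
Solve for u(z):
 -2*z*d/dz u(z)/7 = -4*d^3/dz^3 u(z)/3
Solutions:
 u(z) = C1 + Integral(C2*airyai(14^(2/3)*3^(1/3)*z/14) + C3*airybi(14^(2/3)*3^(1/3)*z/14), z)


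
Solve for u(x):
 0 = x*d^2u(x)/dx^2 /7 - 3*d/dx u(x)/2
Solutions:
 u(x) = C1 + C2*x^(23/2)


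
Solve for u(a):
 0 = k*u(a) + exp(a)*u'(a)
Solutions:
 u(a) = C1*exp(k*exp(-a))


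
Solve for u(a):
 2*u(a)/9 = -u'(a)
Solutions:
 u(a) = C1*exp(-2*a/9)


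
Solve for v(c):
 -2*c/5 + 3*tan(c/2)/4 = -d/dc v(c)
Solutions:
 v(c) = C1 + c^2/5 + 3*log(cos(c/2))/2


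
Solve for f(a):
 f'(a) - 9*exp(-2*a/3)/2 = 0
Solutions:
 f(a) = C1 - 27*exp(-2*a/3)/4


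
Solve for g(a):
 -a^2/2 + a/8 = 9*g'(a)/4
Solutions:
 g(a) = C1 - 2*a^3/27 + a^2/36


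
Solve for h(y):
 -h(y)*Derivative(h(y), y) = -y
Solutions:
 h(y) = -sqrt(C1 + y^2)
 h(y) = sqrt(C1 + y^2)


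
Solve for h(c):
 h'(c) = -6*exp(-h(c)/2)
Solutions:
 h(c) = 2*log(C1 - 3*c)


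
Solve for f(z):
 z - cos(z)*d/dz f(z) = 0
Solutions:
 f(z) = C1 + Integral(z/cos(z), z)


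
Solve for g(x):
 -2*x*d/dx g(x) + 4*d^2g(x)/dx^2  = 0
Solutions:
 g(x) = C1 + C2*erfi(x/2)


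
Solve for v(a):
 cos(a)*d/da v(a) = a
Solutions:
 v(a) = C1 + Integral(a/cos(a), a)


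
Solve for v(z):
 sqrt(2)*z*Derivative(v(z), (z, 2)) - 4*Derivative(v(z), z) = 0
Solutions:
 v(z) = C1 + C2*z^(1 + 2*sqrt(2))


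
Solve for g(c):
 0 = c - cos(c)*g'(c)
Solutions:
 g(c) = C1 + Integral(c/cos(c), c)


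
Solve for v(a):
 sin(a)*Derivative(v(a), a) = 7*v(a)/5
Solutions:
 v(a) = C1*(cos(a) - 1)^(7/10)/(cos(a) + 1)^(7/10)


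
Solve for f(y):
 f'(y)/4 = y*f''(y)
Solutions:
 f(y) = C1 + C2*y^(5/4)


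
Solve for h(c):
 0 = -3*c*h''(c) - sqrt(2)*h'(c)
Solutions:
 h(c) = C1 + C2*c^(1 - sqrt(2)/3)


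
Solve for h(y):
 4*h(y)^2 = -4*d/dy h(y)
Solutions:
 h(y) = 1/(C1 + y)


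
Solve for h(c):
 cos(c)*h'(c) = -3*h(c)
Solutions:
 h(c) = C1*(sin(c) - 1)^(3/2)/(sin(c) + 1)^(3/2)


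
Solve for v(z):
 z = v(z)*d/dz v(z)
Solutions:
 v(z) = -sqrt(C1 + z^2)
 v(z) = sqrt(C1 + z^2)


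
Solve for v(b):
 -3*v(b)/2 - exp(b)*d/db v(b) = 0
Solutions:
 v(b) = C1*exp(3*exp(-b)/2)


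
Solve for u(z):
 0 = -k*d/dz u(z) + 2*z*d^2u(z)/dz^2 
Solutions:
 u(z) = C1 + z^(re(k)/2 + 1)*(C2*sin(log(z)*Abs(im(k))/2) + C3*cos(log(z)*im(k)/2))


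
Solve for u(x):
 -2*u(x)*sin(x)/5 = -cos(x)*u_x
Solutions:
 u(x) = C1/cos(x)^(2/5)


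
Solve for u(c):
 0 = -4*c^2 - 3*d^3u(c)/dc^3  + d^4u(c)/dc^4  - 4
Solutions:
 u(c) = C1 + C2*c + C3*c^2 + C4*exp(3*c) - c^5/45 - c^4/27 - 22*c^3/81


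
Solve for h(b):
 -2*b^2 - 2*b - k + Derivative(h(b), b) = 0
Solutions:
 h(b) = C1 + 2*b^3/3 + b^2 + b*k


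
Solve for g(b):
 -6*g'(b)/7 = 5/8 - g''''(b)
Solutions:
 g(b) = C1 + C4*exp(6^(1/3)*7^(2/3)*b/7) - 35*b/48 + (C2*sin(2^(1/3)*3^(5/6)*7^(2/3)*b/14) + C3*cos(2^(1/3)*3^(5/6)*7^(2/3)*b/14))*exp(-6^(1/3)*7^(2/3)*b/14)


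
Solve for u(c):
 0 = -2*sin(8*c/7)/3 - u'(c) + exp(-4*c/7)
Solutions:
 u(c) = C1 + 7*cos(8*c/7)/12 - 7*exp(-4*c/7)/4


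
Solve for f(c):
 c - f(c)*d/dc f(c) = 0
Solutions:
 f(c) = -sqrt(C1 + c^2)
 f(c) = sqrt(C1 + c^2)


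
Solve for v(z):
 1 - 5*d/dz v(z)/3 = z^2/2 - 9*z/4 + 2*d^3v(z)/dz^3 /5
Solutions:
 v(z) = C1 + C2*sin(5*sqrt(6)*z/6) + C3*cos(5*sqrt(6)*z/6) - z^3/10 + 27*z^2/40 + 93*z/125


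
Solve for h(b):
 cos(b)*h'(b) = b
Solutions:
 h(b) = C1 + Integral(b/cos(b), b)


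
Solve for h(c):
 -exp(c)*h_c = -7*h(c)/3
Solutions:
 h(c) = C1*exp(-7*exp(-c)/3)


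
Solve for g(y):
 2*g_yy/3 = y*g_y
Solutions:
 g(y) = C1 + C2*erfi(sqrt(3)*y/2)


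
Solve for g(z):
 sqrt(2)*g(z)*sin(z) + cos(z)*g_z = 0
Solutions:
 g(z) = C1*cos(z)^(sqrt(2))


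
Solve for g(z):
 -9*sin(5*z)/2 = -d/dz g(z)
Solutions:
 g(z) = C1 - 9*cos(5*z)/10


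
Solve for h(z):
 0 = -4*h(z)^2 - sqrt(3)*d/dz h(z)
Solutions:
 h(z) = 3/(C1 + 4*sqrt(3)*z)


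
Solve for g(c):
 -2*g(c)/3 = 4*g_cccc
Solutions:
 g(c) = (C1*sin(2^(1/4)*3^(3/4)*c/6) + C2*cos(2^(1/4)*3^(3/4)*c/6))*exp(-2^(1/4)*3^(3/4)*c/6) + (C3*sin(2^(1/4)*3^(3/4)*c/6) + C4*cos(2^(1/4)*3^(3/4)*c/6))*exp(2^(1/4)*3^(3/4)*c/6)


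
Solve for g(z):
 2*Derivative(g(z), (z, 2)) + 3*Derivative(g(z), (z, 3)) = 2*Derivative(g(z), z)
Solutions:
 g(z) = C1 + C2*exp(z*(-1 + sqrt(7))/3) + C3*exp(-z*(1 + sqrt(7))/3)


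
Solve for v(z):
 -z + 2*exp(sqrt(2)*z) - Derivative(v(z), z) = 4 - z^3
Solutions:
 v(z) = C1 + z^4/4 - z^2/2 - 4*z + sqrt(2)*exp(sqrt(2)*z)


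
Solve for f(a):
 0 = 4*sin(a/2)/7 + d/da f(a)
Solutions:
 f(a) = C1 + 8*cos(a/2)/7


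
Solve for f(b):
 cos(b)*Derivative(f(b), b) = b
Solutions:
 f(b) = C1 + Integral(b/cos(b), b)


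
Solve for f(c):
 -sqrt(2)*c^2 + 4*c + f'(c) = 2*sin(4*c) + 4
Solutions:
 f(c) = C1 + sqrt(2)*c^3/3 - 2*c^2 + 4*c - cos(4*c)/2


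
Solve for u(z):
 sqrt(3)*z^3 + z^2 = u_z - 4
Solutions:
 u(z) = C1 + sqrt(3)*z^4/4 + z^3/3 + 4*z


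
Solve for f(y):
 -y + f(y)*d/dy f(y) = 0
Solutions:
 f(y) = -sqrt(C1 + y^2)
 f(y) = sqrt(C1 + y^2)


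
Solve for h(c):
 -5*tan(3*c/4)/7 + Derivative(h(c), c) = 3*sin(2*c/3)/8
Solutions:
 h(c) = C1 - 20*log(cos(3*c/4))/21 - 9*cos(2*c/3)/16


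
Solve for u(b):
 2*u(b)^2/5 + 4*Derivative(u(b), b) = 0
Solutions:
 u(b) = 10/(C1 + b)


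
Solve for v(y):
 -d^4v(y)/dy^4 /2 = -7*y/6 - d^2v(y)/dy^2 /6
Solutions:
 v(y) = C1 + C2*y + C3*exp(-sqrt(3)*y/3) + C4*exp(sqrt(3)*y/3) - 7*y^3/6


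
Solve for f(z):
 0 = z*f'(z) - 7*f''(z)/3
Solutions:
 f(z) = C1 + C2*erfi(sqrt(42)*z/14)


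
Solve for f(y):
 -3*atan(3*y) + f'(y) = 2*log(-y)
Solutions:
 f(y) = C1 + 2*y*log(-y) + 3*y*atan(3*y) - 2*y - log(9*y^2 + 1)/2


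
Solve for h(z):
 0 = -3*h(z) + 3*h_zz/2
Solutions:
 h(z) = C1*exp(-sqrt(2)*z) + C2*exp(sqrt(2)*z)


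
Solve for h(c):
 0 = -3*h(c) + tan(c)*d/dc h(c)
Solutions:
 h(c) = C1*sin(c)^3


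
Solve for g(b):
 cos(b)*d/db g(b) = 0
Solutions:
 g(b) = C1


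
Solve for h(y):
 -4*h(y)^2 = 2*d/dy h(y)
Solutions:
 h(y) = 1/(C1 + 2*y)


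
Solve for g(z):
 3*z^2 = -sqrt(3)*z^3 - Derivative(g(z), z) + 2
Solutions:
 g(z) = C1 - sqrt(3)*z^4/4 - z^3 + 2*z


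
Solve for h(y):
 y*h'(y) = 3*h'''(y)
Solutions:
 h(y) = C1 + Integral(C2*airyai(3^(2/3)*y/3) + C3*airybi(3^(2/3)*y/3), y)


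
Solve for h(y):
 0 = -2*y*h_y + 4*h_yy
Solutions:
 h(y) = C1 + C2*erfi(y/2)


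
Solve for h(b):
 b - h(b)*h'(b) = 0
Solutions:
 h(b) = -sqrt(C1 + b^2)
 h(b) = sqrt(C1 + b^2)


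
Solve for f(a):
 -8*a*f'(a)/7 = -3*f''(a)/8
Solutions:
 f(a) = C1 + C2*erfi(4*sqrt(42)*a/21)


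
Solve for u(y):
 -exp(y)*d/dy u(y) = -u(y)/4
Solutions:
 u(y) = C1*exp(-exp(-y)/4)


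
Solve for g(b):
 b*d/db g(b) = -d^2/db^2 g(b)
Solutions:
 g(b) = C1 + C2*erf(sqrt(2)*b/2)


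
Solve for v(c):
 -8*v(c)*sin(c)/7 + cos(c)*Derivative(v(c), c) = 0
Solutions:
 v(c) = C1/cos(c)^(8/7)


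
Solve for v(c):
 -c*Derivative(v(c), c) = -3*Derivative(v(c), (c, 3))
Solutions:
 v(c) = C1 + Integral(C2*airyai(3^(2/3)*c/3) + C3*airybi(3^(2/3)*c/3), c)


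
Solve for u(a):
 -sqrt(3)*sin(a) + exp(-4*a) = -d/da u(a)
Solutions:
 u(a) = C1 - sqrt(3)*cos(a) + exp(-4*a)/4


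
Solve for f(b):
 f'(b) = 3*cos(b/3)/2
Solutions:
 f(b) = C1 + 9*sin(b/3)/2


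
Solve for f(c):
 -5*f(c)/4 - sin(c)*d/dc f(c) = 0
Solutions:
 f(c) = C1*(cos(c) + 1)^(5/8)/(cos(c) - 1)^(5/8)


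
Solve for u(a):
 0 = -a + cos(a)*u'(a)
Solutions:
 u(a) = C1 + Integral(a/cos(a), a)


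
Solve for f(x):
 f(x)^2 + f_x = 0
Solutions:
 f(x) = 1/(C1 + x)


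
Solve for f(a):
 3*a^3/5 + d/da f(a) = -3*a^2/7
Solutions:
 f(a) = C1 - 3*a^4/20 - a^3/7


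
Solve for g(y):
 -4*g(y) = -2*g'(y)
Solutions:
 g(y) = C1*exp(2*y)


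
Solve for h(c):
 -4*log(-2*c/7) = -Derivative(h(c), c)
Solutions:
 h(c) = C1 + 4*c*log(-c) + 4*c*(-log(7) - 1 + log(2))


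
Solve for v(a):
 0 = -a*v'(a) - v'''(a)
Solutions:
 v(a) = C1 + Integral(C2*airyai(-a) + C3*airybi(-a), a)


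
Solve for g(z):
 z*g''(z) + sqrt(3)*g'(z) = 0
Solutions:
 g(z) = C1 + C2*z^(1 - sqrt(3))


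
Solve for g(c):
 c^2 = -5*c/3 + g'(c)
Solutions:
 g(c) = C1 + c^3/3 + 5*c^2/6


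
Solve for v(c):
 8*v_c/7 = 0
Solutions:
 v(c) = C1


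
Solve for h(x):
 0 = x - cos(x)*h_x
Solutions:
 h(x) = C1 + Integral(x/cos(x), x)


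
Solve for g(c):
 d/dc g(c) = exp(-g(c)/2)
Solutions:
 g(c) = 2*log(C1 + c/2)


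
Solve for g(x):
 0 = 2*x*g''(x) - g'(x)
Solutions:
 g(x) = C1 + C2*x^(3/2)


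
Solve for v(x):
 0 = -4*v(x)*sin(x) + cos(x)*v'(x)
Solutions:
 v(x) = C1/cos(x)^4


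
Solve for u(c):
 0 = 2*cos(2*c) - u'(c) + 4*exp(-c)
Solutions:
 u(c) = C1 + sin(2*c) - 4*exp(-c)


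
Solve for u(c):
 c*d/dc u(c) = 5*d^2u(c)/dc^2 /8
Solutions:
 u(c) = C1 + C2*erfi(2*sqrt(5)*c/5)


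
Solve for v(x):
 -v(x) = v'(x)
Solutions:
 v(x) = C1*exp(-x)


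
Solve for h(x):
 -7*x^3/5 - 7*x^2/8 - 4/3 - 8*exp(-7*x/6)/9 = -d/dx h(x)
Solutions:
 h(x) = C1 + 7*x^4/20 + 7*x^3/24 + 4*x/3 - 16*exp(-7*x/6)/21


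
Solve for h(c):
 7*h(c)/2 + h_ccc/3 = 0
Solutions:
 h(c) = C3*exp(-2^(2/3)*21^(1/3)*c/2) + (C1*sin(2^(2/3)*3^(5/6)*7^(1/3)*c/4) + C2*cos(2^(2/3)*3^(5/6)*7^(1/3)*c/4))*exp(2^(2/3)*21^(1/3)*c/4)


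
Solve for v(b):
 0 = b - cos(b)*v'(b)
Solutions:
 v(b) = C1 + Integral(b/cos(b), b)


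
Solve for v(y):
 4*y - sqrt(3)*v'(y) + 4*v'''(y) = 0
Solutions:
 v(y) = C1 + C2*exp(-3^(1/4)*y/2) + C3*exp(3^(1/4)*y/2) + 2*sqrt(3)*y^2/3


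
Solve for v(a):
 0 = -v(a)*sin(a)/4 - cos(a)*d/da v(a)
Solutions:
 v(a) = C1*cos(a)^(1/4)


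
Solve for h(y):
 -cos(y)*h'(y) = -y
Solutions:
 h(y) = C1 + Integral(y/cos(y), y)


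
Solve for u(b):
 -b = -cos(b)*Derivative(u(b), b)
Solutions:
 u(b) = C1 + Integral(b/cos(b), b)


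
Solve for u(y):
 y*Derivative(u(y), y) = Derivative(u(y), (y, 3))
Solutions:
 u(y) = C1 + Integral(C2*airyai(y) + C3*airybi(y), y)


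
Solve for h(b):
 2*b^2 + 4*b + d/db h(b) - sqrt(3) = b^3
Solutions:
 h(b) = C1 + b^4/4 - 2*b^3/3 - 2*b^2 + sqrt(3)*b


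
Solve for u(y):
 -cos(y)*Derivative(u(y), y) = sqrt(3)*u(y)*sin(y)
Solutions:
 u(y) = C1*cos(y)^(sqrt(3))


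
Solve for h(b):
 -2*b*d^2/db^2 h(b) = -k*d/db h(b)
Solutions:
 h(b) = C1 + b^(re(k)/2 + 1)*(C2*sin(log(b)*Abs(im(k))/2) + C3*cos(log(b)*im(k)/2))


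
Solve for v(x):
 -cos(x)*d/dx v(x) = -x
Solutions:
 v(x) = C1 + Integral(x/cos(x), x)


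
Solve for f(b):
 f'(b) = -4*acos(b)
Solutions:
 f(b) = C1 - 4*b*acos(b) + 4*sqrt(1 - b^2)


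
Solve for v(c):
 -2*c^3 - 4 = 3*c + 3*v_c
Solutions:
 v(c) = C1 - c^4/6 - c^2/2 - 4*c/3


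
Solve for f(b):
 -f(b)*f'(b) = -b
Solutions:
 f(b) = -sqrt(C1 + b^2)
 f(b) = sqrt(C1 + b^2)


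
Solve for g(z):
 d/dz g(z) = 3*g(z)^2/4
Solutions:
 g(z) = -4/(C1 + 3*z)


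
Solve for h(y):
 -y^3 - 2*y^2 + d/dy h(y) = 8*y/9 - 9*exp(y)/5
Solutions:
 h(y) = C1 + y^4/4 + 2*y^3/3 + 4*y^2/9 - 9*exp(y)/5


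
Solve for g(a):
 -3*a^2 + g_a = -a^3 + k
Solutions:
 g(a) = C1 - a^4/4 + a^3 + a*k


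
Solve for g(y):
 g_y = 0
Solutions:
 g(y) = C1


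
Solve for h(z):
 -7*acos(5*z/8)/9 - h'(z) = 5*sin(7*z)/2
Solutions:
 h(z) = C1 - 7*z*acos(5*z/8)/9 + 7*sqrt(64 - 25*z^2)/45 + 5*cos(7*z)/14


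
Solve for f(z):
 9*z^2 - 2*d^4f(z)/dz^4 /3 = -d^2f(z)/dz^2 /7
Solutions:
 f(z) = C1 + C2*z + C3*exp(-sqrt(42)*z/14) + C4*exp(sqrt(42)*z/14) - 21*z^4/4 - 294*z^2


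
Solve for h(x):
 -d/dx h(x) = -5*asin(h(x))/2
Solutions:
 Integral(1/asin(_y), (_y, h(x))) = C1 + 5*x/2


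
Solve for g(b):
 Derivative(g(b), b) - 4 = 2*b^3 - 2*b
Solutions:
 g(b) = C1 + b^4/2 - b^2 + 4*b


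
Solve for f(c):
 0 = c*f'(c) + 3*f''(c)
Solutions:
 f(c) = C1 + C2*erf(sqrt(6)*c/6)


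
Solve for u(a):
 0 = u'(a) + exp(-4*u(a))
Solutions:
 u(a) = log(-I*(C1 - 4*a)^(1/4))
 u(a) = log(I*(C1 - 4*a)^(1/4))
 u(a) = log(-(C1 - 4*a)^(1/4))
 u(a) = log(C1 - 4*a)/4


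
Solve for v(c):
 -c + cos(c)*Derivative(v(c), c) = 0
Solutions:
 v(c) = C1 + Integral(c/cos(c), c)


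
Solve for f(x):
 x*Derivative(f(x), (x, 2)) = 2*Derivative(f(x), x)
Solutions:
 f(x) = C1 + C2*x^3


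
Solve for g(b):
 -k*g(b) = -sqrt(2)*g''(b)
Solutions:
 g(b) = C1*exp(-2^(3/4)*b*sqrt(k)/2) + C2*exp(2^(3/4)*b*sqrt(k)/2)


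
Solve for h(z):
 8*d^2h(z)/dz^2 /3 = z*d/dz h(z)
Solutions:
 h(z) = C1 + C2*erfi(sqrt(3)*z/4)


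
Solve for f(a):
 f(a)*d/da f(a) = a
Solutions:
 f(a) = -sqrt(C1 + a^2)
 f(a) = sqrt(C1 + a^2)


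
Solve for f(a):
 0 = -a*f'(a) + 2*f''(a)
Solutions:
 f(a) = C1 + C2*erfi(a/2)


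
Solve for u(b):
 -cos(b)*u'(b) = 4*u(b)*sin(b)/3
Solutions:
 u(b) = C1*cos(b)^(4/3)


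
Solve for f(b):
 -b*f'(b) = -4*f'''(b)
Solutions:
 f(b) = C1 + Integral(C2*airyai(2^(1/3)*b/2) + C3*airybi(2^(1/3)*b/2), b)


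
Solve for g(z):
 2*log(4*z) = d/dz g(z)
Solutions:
 g(z) = C1 + 2*z*log(z) - 2*z + z*log(16)


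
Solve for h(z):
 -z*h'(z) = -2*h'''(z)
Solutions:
 h(z) = C1 + Integral(C2*airyai(2^(2/3)*z/2) + C3*airybi(2^(2/3)*z/2), z)


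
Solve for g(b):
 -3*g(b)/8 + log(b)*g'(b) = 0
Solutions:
 g(b) = C1*exp(3*li(b)/8)


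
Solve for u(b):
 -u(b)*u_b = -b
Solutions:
 u(b) = -sqrt(C1 + b^2)
 u(b) = sqrt(C1 + b^2)


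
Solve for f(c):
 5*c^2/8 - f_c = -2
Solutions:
 f(c) = C1 + 5*c^3/24 + 2*c


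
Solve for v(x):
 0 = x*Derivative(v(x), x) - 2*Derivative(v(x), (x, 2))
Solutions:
 v(x) = C1 + C2*erfi(x/2)


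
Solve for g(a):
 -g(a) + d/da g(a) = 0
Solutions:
 g(a) = C1*exp(a)


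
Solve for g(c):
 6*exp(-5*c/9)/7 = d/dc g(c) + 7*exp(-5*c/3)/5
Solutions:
 g(c) = C1 + 21*exp(-5*c/3)/25 - 54*exp(-5*c/9)/35
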